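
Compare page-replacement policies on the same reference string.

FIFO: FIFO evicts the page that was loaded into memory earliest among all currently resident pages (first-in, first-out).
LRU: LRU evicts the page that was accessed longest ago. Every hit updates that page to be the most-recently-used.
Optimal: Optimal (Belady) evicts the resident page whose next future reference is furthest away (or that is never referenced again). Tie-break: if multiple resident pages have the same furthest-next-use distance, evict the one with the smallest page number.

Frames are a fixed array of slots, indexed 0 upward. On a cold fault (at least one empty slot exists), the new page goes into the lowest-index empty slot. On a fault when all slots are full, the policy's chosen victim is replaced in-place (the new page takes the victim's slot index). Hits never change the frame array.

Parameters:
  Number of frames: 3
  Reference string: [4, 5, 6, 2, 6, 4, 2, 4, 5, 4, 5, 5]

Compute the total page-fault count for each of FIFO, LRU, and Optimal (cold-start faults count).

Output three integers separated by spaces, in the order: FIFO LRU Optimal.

--- FIFO ---
  step 0: ref 4 -> FAULT, frames=[4,-,-] (faults so far: 1)
  step 1: ref 5 -> FAULT, frames=[4,5,-] (faults so far: 2)
  step 2: ref 6 -> FAULT, frames=[4,5,6] (faults so far: 3)
  step 3: ref 2 -> FAULT, evict 4, frames=[2,5,6] (faults so far: 4)
  step 4: ref 6 -> HIT, frames=[2,5,6] (faults so far: 4)
  step 5: ref 4 -> FAULT, evict 5, frames=[2,4,6] (faults so far: 5)
  step 6: ref 2 -> HIT, frames=[2,4,6] (faults so far: 5)
  step 7: ref 4 -> HIT, frames=[2,4,6] (faults so far: 5)
  step 8: ref 5 -> FAULT, evict 6, frames=[2,4,5] (faults so far: 6)
  step 9: ref 4 -> HIT, frames=[2,4,5] (faults so far: 6)
  step 10: ref 5 -> HIT, frames=[2,4,5] (faults so far: 6)
  step 11: ref 5 -> HIT, frames=[2,4,5] (faults so far: 6)
  FIFO total faults: 6
--- LRU ---
  step 0: ref 4 -> FAULT, frames=[4,-,-] (faults so far: 1)
  step 1: ref 5 -> FAULT, frames=[4,5,-] (faults so far: 2)
  step 2: ref 6 -> FAULT, frames=[4,5,6] (faults so far: 3)
  step 3: ref 2 -> FAULT, evict 4, frames=[2,5,6] (faults so far: 4)
  step 4: ref 6 -> HIT, frames=[2,5,6] (faults so far: 4)
  step 5: ref 4 -> FAULT, evict 5, frames=[2,4,6] (faults so far: 5)
  step 6: ref 2 -> HIT, frames=[2,4,6] (faults so far: 5)
  step 7: ref 4 -> HIT, frames=[2,4,6] (faults so far: 5)
  step 8: ref 5 -> FAULT, evict 6, frames=[2,4,5] (faults so far: 6)
  step 9: ref 4 -> HIT, frames=[2,4,5] (faults so far: 6)
  step 10: ref 5 -> HIT, frames=[2,4,5] (faults so far: 6)
  step 11: ref 5 -> HIT, frames=[2,4,5] (faults so far: 6)
  LRU total faults: 6
--- Optimal ---
  step 0: ref 4 -> FAULT, frames=[4,-,-] (faults so far: 1)
  step 1: ref 5 -> FAULT, frames=[4,5,-] (faults so far: 2)
  step 2: ref 6 -> FAULT, frames=[4,5,6] (faults so far: 3)
  step 3: ref 2 -> FAULT, evict 5, frames=[4,2,6] (faults so far: 4)
  step 4: ref 6 -> HIT, frames=[4,2,6] (faults so far: 4)
  step 5: ref 4 -> HIT, frames=[4,2,6] (faults so far: 4)
  step 6: ref 2 -> HIT, frames=[4,2,6] (faults so far: 4)
  step 7: ref 4 -> HIT, frames=[4,2,6] (faults so far: 4)
  step 8: ref 5 -> FAULT, evict 2, frames=[4,5,6] (faults so far: 5)
  step 9: ref 4 -> HIT, frames=[4,5,6] (faults so far: 5)
  step 10: ref 5 -> HIT, frames=[4,5,6] (faults so far: 5)
  step 11: ref 5 -> HIT, frames=[4,5,6] (faults so far: 5)
  Optimal total faults: 5

Answer: 6 6 5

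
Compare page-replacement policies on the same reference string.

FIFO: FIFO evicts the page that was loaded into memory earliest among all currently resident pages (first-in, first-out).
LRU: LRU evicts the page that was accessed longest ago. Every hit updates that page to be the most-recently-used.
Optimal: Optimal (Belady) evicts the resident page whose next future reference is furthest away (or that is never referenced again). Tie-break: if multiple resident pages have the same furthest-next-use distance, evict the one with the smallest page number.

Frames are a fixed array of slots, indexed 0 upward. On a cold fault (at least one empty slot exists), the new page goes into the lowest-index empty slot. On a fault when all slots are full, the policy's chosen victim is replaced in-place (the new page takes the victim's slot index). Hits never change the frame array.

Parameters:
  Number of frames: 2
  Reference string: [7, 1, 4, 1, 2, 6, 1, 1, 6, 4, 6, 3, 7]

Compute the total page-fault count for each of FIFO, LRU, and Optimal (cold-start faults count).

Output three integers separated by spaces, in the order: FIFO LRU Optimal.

--- FIFO ---
  step 0: ref 7 -> FAULT, frames=[7,-] (faults so far: 1)
  step 1: ref 1 -> FAULT, frames=[7,1] (faults so far: 2)
  step 2: ref 4 -> FAULT, evict 7, frames=[4,1] (faults so far: 3)
  step 3: ref 1 -> HIT, frames=[4,1] (faults so far: 3)
  step 4: ref 2 -> FAULT, evict 1, frames=[4,2] (faults so far: 4)
  step 5: ref 6 -> FAULT, evict 4, frames=[6,2] (faults so far: 5)
  step 6: ref 1 -> FAULT, evict 2, frames=[6,1] (faults so far: 6)
  step 7: ref 1 -> HIT, frames=[6,1] (faults so far: 6)
  step 8: ref 6 -> HIT, frames=[6,1] (faults so far: 6)
  step 9: ref 4 -> FAULT, evict 6, frames=[4,1] (faults so far: 7)
  step 10: ref 6 -> FAULT, evict 1, frames=[4,6] (faults so far: 8)
  step 11: ref 3 -> FAULT, evict 4, frames=[3,6] (faults so far: 9)
  step 12: ref 7 -> FAULT, evict 6, frames=[3,7] (faults so far: 10)
  FIFO total faults: 10
--- LRU ---
  step 0: ref 7 -> FAULT, frames=[7,-] (faults so far: 1)
  step 1: ref 1 -> FAULT, frames=[7,1] (faults so far: 2)
  step 2: ref 4 -> FAULT, evict 7, frames=[4,1] (faults so far: 3)
  step 3: ref 1 -> HIT, frames=[4,1] (faults so far: 3)
  step 4: ref 2 -> FAULT, evict 4, frames=[2,1] (faults so far: 4)
  step 5: ref 6 -> FAULT, evict 1, frames=[2,6] (faults so far: 5)
  step 6: ref 1 -> FAULT, evict 2, frames=[1,6] (faults so far: 6)
  step 7: ref 1 -> HIT, frames=[1,6] (faults so far: 6)
  step 8: ref 6 -> HIT, frames=[1,6] (faults so far: 6)
  step 9: ref 4 -> FAULT, evict 1, frames=[4,6] (faults so far: 7)
  step 10: ref 6 -> HIT, frames=[4,6] (faults so far: 7)
  step 11: ref 3 -> FAULT, evict 4, frames=[3,6] (faults so far: 8)
  step 12: ref 7 -> FAULT, evict 6, frames=[3,7] (faults so far: 9)
  LRU total faults: 9
--- Optimal ---
  step 0: ref 7 -> FAULT, frames=[7,-] (faults so far: 1)
  step 1: ref 1 -> FAULT, frames=[7,1] (faults so far: 2)
  step 2: ref 4 -> FAULT, evict 7, frames=[4,1] (faults so far: 3)
  step 3: ref 1 -> HIT, frames=[4,1] (faults so far: 3)
  step 4: ref 2 -> FAULT, evict 4, frames=[2,1] (faults so far: 4)
  step 5: ref 6 -> FAULT, evict 2, frames=[6,1] (faults so far: 5)
  step 6: ref 1 -> HIT, frames=[6,1] (faults so far: 5)
  step 7: ref 1 -> HIT, frames=[6,1] (faults so far: 5)
  step 8: ref 6 -> HIT, frames=[6,1] (faults so far: 5)
  step 9: ref 4 -> FAULT, evict 1, frames=[6,4] (faults so far: 6)
  step 10: ref 6 -> HIT, frames=[6,4] (faults so far: 6)
  step 11: ref 3 -> FAULT, evict 4, frames=[6,3] (faults so far: 7)
  step 12: ref 7 -> FAULT, evict 3, frames=[6,7] (faults so far: 8)
  Optimal total faults: 8

Answer: 10 9 8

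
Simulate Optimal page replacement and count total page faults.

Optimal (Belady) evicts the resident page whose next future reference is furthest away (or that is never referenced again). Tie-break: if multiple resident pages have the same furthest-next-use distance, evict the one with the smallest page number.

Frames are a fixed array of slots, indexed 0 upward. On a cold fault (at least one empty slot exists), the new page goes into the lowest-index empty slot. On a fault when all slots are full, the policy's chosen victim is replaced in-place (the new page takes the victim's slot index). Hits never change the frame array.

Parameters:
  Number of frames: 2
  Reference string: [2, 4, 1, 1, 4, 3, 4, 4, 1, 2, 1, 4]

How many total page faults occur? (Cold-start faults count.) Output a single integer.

Answer: 7

Derivation:
Step 0: ref 2 → FAULT, frames=[2,-]
Step 1: ref 4 → FAULT, frames=[2,4]
Step 2: ref 1 → FAULT (evict 2), frames=[1,4]
Step 3: ref 1 → HIT, frames=[1,4]
Step 4: ref 4 → HIT, frames=[1,4]
Step 5: ref 3 → FAULT (evict 1), frames=[3,4]
Step 6: ref 4 → HIT, frames=[3,4]
Step 7: ref 4 → HIT, frames=[3,4]
Step 8: ref 1 → FAULT (evict 3), frames=[1,4]
Step 9: ref 2 → FAULT (evict 4), frames=[1,2]
Step 10: ref 1 → HIT, frames=[1,2]
Step 11: ref 4 → FAULT (evict 1), frames=[4,2]
Total faults: 7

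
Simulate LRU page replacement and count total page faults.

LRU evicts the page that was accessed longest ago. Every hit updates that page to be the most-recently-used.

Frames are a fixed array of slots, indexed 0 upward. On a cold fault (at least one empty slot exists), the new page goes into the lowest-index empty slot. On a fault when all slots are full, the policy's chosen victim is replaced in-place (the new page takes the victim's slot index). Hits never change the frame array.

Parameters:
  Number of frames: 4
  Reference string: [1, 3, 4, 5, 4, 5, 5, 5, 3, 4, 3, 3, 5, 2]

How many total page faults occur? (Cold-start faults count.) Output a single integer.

Answer: 5

Derivation:
Step 0: ref 1 → FAULT, frames=[1,-,-,-]
Step 1: ref 3 → FAULT, frames=[1,3,-,-]
Step 2: ref 4 → FAULT, frames=[1,3,4,-]
Step 3: ref 5 → FAULT, frames=[1,3,4,5]
Step 4: ref 4 → HIT, frames=[1,3,4,5]
Step 5: ref 5 → HIT, frames=[1,3,4,5]
Step 6: ref 5 → HIT, frames=[1,3,4,5]
Step 7: ref 5 → HIT, frames=[1,3,4,5]
Step 8: ref 3 → HIT, frames=[1,3,4,5]
Step 9: ref 4 → HIT, frames=[1,3,4,5]
Step 10: ref 3 → HIT, frames=[1,3,4,5]
Step 11: ref 3 → HIT, frames=[1,3,4,5]
Step 12: ref 5 → HIT, frames=[1,3,4,5]
Step 13: ref 2 → FAULT (evict 1), frames=[2,3,4,5]
Total faults: 5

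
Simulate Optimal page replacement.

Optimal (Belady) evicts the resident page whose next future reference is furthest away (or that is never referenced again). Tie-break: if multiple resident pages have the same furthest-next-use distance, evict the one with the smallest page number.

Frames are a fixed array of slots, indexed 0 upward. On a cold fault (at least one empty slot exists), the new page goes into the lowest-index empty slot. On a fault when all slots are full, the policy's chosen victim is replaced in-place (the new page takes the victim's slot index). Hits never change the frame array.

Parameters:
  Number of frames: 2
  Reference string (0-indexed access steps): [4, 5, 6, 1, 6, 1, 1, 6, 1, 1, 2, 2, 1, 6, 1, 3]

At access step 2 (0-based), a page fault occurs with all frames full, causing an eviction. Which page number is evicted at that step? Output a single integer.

Step 0: ref 4 -> FAULT, frames=[4,-]
Step 1: ref 5 -> FAULT, frames=[4,5]
Step 2: ref 6 -> FAULT, evict 4, frames=[6,5]
At step 2: evicted page 4

Answer: 4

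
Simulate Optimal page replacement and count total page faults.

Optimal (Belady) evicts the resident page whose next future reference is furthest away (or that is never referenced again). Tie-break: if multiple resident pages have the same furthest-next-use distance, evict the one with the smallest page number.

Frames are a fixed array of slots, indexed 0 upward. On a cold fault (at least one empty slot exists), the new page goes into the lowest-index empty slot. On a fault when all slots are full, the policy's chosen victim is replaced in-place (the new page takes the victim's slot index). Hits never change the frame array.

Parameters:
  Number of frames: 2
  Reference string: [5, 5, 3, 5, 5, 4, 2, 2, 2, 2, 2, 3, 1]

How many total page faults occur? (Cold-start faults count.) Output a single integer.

Step 0: ref 5 → FAULT, frames=[5,-]
Step 1: ref 5 → HIT, frames=[5,-]
Step 2: ref 3 → FAULT, frames=[5,3]
Step 3: ref 5 → HIT, frames=[5,3]
Step 4: ref 5 → HIT, frames=[5,3]
Step 5: ref 4 → FAULT (evict 5), frames=[4,3]
Step 6: ref 2 → FAULT (evict 4), frames=[2,3]
Step 7: ref 2 → HIT, frames=[2,3]
Step 8: ref 2 → HIT, frames=[2,3]
Step 9: ref 2 → HIT, frames=[2,3]
Step 10: ref 2 → HIT, frames=[2,3]
Step 11: ref 3 → HIT, frames=[2,3]
Step 12: ref 1 → FAULT (evict 2), frames=[1,3]
Total faults: 5

Answer: 5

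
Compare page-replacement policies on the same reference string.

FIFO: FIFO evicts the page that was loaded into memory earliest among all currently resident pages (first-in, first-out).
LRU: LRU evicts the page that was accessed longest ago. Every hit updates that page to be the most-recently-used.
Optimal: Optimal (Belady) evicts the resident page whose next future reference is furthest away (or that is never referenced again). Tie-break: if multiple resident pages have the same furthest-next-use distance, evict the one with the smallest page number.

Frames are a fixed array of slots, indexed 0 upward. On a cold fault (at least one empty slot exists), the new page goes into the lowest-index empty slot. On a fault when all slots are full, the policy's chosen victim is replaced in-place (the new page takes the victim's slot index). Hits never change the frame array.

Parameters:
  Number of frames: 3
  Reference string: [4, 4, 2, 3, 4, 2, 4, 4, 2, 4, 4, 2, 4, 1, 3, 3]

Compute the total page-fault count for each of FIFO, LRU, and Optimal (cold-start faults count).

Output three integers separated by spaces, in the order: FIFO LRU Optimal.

--- FIFO ---
  step 0: ref 4 -> FAULT, frames=[4,-,-] (faults so far: 1)
  step 1: ref 4 -> HIT, frames=[4,-,-] (faults so far: 1)
  step 2: ref 2 -> FAULT, frames=[4,2,-] (faults so far: 2)
  step 3: ref 3 -> FAULT, frames=[4,2,3] (faults so far: 3)
  step 4: ref 4 -> HIT, frames=[4,2,3] (faults so far: 3)
  step 5: ref 2 -> HIT, frames=[4,2,3] (faults so far: 3)
  step 6: ref 4 -> HIT, frames=[4,2,3] (faults so far: 3)
  step 7: ref 4 -> HIT, frames=[4,2,3] (faults so far: 3)
  step 8: ref 2 -> HIT, frames=[4,2,3] (faults so far: 3)
  step 9: ref 4 -> HIT, frames=[4,2,3] (faults so far: 3)
  step 10: ref 4 -> HIT, frames=[4,2,3] (faults so far: 3)
  step 11: ref 2 -> HIT, frames=[4,2,3] (faults so far: 3)
  step 12: ref 4 -> HIT, frames=[4,2,3] (faults so far: 3)
  step 13: ref 1 -> FAULT, evict 4, frames=[1,2,3] (faults so far: 4)
  step 14: ref 3 -> HIT, frames=[1,2,3] (faults so far: 4)
  step 15: ref 3 -> HIT, frames=[1,2,3] (faults so far: 4)
  FIFO total faults: 4
--- LRU ---
  step 0: ref 4 -> FAULT, frames=[4,-,-] (faults so far: 1)
  step 1: ref 4 -> HIT, frames=[4,-,-] (faults so far: 1)
  step 2: ref 2 -> FAULT, frames=[4,2,-] (faults so far: 2)
  step 3: ref 3 -> FAULT, frames=[4,2,3] (faults so far: 3)
  step 4: ref 4 -> HIT, frames=[4,2,3] (faults so far: 3)
  step 5: ref 2 -> HIT, frames=[4,2,3] (faults so far: 3)
  step 6: ref 4 -> HIT, frames=[4,2,3] (faults so far: 3)
  step 7: ref 4 -> HIT, frames=[4,2,3] (faults so far: 3)
  step 8: ref 2 -> HIT, frames=[4,2,3] (faults so far: 3)
  step 9: ref 4 -> HIT, frames=[4,2,3] (faults so far: 3)
  step 10: ref 4 -> HIT, frames=[4,2,3] (faults so far: 3)
  step 11: ref 2 -> HIT, frames=[4,2,3] (faults so far: 3)
  step 12: ref 4 -> HIT, frames=[4,2,3] (faults so far: 3)
  step 13: ref 1 -> FAULT, evict 3, frames=[4,2,1] (faults so far: 4)
  step 14: ref 3 -> FAULT, evict 2, frames=[4,3,1] (faults so far: 5)
  step 15: ref 3 -> HIT, frames=[4,3,1] (faults so far: 5)
  LRU total faults: 5
--- Optimal ---
  step 0: ref 4 -> FAULT, frames=[4,-,-] (faults so far: 1)
  step 1: ref 4 -> HIT, frames=[4,-,-] (faults so far: 1)
  step 2: ref 2 -> FAULT, frames=[4,2,-] (faults so far: 2)
  step 3: ref 3 -> FAULT, frames=[4,2,3] (faults so far: 3)
  step 4: ref 4 -> HIT, frames=[4,2,3] (faults so far: 3)
  step 5: ref 2 -> HIT, frames=[4,2,3] (faults so far: 3)
  step 6: ref 4 -> HIT, frames=[4,2,3] (faults so far: 3)
  step 7: ref 4 -> HIT, frames=[4,2,3] (faults so far: 3)
  step 8: ref 2 -> HIT, frames=[4,2,3] (faults so far: 3)
  step 9: ref 4 -> HIT, frames=[4,2,3] (faults so far: 3)
  step 10: ref 4 -> HIT, frames=[4,2,3] (faults so far: 3)
  step 11: ref 2 -> HIT, frames=[4,2,3] (faults so far: 3)
  step 12: ref 4 -> HIT, frames=[4,2,3] (faults so far: 3)
  step 13: ref 1 -> FAULT, evict 2, frames=[4,1,3] (faults so far: 4)
  step 14: ref 3 -> HIT, frames=[4,1,3] (faults so far: 4)
  step 15: ref 3 -> HIT, frames=[4,1,3] (faults so far: 4)
  Optimal total faults: 4

Answer: 4 5 4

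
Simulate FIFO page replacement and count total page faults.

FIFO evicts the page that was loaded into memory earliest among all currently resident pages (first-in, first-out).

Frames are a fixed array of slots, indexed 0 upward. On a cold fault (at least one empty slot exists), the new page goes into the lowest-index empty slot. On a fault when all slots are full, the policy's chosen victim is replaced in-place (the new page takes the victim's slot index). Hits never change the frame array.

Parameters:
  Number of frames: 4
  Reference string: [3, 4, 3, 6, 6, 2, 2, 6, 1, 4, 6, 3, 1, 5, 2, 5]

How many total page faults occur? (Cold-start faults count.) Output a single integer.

Answer: 7

Derivation:
Step 0: ref 3 → FAULT, frames=[3,-,-,-]
Step 1: ref 4 → FAULT, frames=[3,4,-,-]
Step 2: ref 3 → HIT, frames=[3,4,-,-]
Step 3: ref 6 → FAULT, frames=[3,4,6,-]
Step 4: ref 6 → HIT, frames=[3,4,6,-]
Step 5: ref 2 → FAULT, frames=[3,4,6,2]
Step 6: ref 2 → HIT, frames=[3,4,6,2]
Step 7: ref 6 → HIT, frames=[3,4,6,2]
Step 8: ref 1 → FAULT (evict 3), frames=[1,4,6,2]
Step 9: ref 4 → HIT, frames=[1,4,6,2]
Step 10: ref 6 → HIT, frames=[1,4,6,2]
Step 11: ref 3 → FAULT (evict 4), frames=[1,3,6,2]
Step 12: ref 1 → HIT, frames=[1,3,6,2]
Step 13: ref 5 → FAULT (evict 6), frames=[1,3,5,2]
Step 14: ref 2 → HIT, frames=[1,3,5,2]
Step 15: ref 5 → HIT, frames=[1,3,5,2]
Total faults: 7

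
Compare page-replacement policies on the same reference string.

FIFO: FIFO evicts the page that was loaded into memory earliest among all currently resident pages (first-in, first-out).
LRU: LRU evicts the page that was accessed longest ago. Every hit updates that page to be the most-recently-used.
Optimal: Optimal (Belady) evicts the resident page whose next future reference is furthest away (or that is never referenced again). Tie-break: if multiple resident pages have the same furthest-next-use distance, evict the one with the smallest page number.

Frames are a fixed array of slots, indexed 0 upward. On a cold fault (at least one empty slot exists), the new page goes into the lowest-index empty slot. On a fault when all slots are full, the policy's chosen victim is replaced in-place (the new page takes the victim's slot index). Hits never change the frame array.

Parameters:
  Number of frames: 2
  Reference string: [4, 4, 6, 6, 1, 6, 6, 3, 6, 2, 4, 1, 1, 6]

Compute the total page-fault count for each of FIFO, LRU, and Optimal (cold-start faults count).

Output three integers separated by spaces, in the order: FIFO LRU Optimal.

Answer: 9 8 7

Derivation:
--- FIFO ---
  step 0: ref 4 -> FAULT, frames=[4,-] (faults so far: 1)
  step 1: ref 4 -> HIT, frames=[4,-] (faults so far: 1)
  step 2: ref 6 -> FAULT, frames=[4,6] (faults so far: 2)
  step 3: ref 6 -> HIT, frames=[4,6] (faults so far: 2)
  step 4: ref 1 -> FAULT, evict 4, frames=[1,6] (faults so far: 3)
  step 5: ref 6 -> HIT, frames=[1,6] (faults so far: 3)
  step 6: ref 6 -> HIT, frames=[1,6] (faults so far: 3)
  step 7: ref 3 -> FAULT, evict 6, frames=[1,3] (faults so far: 4)
  step 8: ref 6 -> FAULT, evict 1, frames=[6,3] (faults so far: 5)
  step 9: ref 2 -> FAULT, evict 3, frames=[6,2] (faults so far: 6)
  step 10: ref 4 -> FAULT, evict 6, frames=[4,2] (faults so far: 7)
  step 11: ref 1 -> FAULT, evict 2, frames=[4,1] (faults so far: 8)
  step 12: ref 1 -> HIT, frames=[4,1] (faults so far: 8)
  step 13: ref 6 -> FAULT, evict 4, frames=[6,1] (faults so far: 9)
  FIFO total faults: 9
--- LRU ---
  step 0: ref 4 -> FAULT, frames=[4,-] (faults so far: 1)
  step 1: ref 4 -> HIT, frames=[4,-] (faults so far: 1)
  step 2: ref 6 -> FAULT, frames=[4,6] (faults so far: 2)
  step 3: ref 6 -> HIT, frames=[4,6] (faults so far: 2)
  step 4: ref 1 -> FAULT, evict 4, frames=[1,6] (faults so far: 3)
  step 5: ref 6 -> HIT, frames=[1,6] (faults so far: 3)
  step 6: ref 6 -> HIT, frames=[1,6] (faults so far: 3)
  step 7: ref 3 -> FAULT, evict 1, frames=[3,6] (faults so far: 4)
  step 8: ref 6 -> HIT, frames=[3,6] (faults so far: 4)
  step 9: ref 2 -> FAULT, evict 3, frames=[2,6] (faults so far: 5)
  step 10: ref 4 -> FAULT, evict 6, frames=[2,4] (faults so far: 6)
  step 11: ref 1 -> FAULT, evict 2, frames=[1,4] (faults so far: 7)
  step 12: ref 1 -> HIT, frames=[1,4] (faults so far: 7)
  step 13: ref 6 -> FAULT, evict 4, frames=[1,6] (faults so far: 8)
  LRU total faults: 8
--- Optimal ---
  step 0: ref 4 -> FAULT, frames=[4,-] (faults so far: 1)
  step 1: ref 4 -> HIT, frames=[4,-] (faults so far: 1)
  step 2: ref 6 -> FAULT, frames=[4,6] (faults so far: 2)
  step 3: ref 6 -> HIT, frames=[4,6] (faults so far: 2)
  step 4: ref 1 -> FAULT, evict 4, frames=[1,6] (faults so far: 3)
  step 5: ref 6 -> HIT, frames=[1,6] (faults so far: 3)
  step 6: ref 6 -> HIT, frames=[1,6] (faults so far: 3)
  step 7: ref 3 -> FAULT, evict 1, frames=[3,6] (faults so far: 4)
  step 8: ref 6 -> HIT, frames=[3,6] (faults so far: 4)
  step 9: ref 2 -> FAULT, evict 3, frames=[2,6] (faults so far: 5)
  step 10: ref 4 -> FAULT, evict 2, frames=[4,6] (faults so far: 6)
  step 11: ref 1 -> FAULT, evict 4, frames=[1,6] (faults so far: 7)
  step 12: ref 1 -> HIT, frames=[1,6] (faults so far: 7)
  step 13: ref 6 -> HIT, frames=[1,6] (faults so far: 7)
  Optimal total faults: 7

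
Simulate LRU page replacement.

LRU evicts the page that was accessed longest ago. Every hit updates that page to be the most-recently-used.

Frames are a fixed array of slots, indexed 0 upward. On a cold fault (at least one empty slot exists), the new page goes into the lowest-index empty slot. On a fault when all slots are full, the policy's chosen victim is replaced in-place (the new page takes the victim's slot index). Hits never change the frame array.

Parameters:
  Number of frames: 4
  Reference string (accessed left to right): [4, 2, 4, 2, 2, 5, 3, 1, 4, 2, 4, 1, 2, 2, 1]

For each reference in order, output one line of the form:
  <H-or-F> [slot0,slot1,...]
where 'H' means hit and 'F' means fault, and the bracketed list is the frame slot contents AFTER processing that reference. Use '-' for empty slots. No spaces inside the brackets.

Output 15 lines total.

F [4,-,-,-]
F [4,2,-,-]
H [4,2,-,-]
H [4,2,-,-]
H [4,2,-,-]
F [4,2,5,-]
F [4,2,5,3]
F [1,2,5,3]
F [1,4,5,3]
F [1,4,2,3]
H [1,4,2,3]
H [1,4,2,3]
H [1,4,2,3]
H [1,4,2,3]
H [1,4,2,3]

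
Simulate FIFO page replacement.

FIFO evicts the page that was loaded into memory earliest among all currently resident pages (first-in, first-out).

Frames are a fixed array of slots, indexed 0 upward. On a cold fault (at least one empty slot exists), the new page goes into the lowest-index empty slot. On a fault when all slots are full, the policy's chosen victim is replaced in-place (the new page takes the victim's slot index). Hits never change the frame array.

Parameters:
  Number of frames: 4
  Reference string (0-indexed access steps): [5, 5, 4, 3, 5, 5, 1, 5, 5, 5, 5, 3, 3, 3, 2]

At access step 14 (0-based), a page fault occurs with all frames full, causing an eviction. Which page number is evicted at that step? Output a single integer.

Step 0: ref 5 -> FAULT, frames=[5,-,-,-]
Step 1: ref 5 -> HIT, frames=[5,-,-,-]
Step 2: ref 4 -> FAULT, frames=[5,4,-,-]
Step 3: ref 3 -> FAULT, frames=[5,4,3,-]
Step 4: ref 5 -> HIT, frames=[5,4,3,-]
Step 5: ref 5 -> HIT, frames=[5,4,3,-]
Step 6: ref 1 -> FAULT, frames=[5,4,3,1]
Step 7: ref 5 -> HIT, frames=[5,4,3,1]
Step 8: ref 5 -> HIT, frames=[5,4,3,1]
Step 9: ref 5 -> HIT, frames=[5,4,3,1]
Step 10: ref 5 -> HIT, frames=[5,4,3,1]
Step 11: ref 3 -> HIT, frames=[5,4,3,1]
Step 12: ref 3 -> HIT, frames=[5,4,3,1]
Step 13: ref 3 -> HIT, frames=[5,4,3,1]
Step 14: ref 2 -> FAULT, evict 5, frames=[2,4,3,1]
At step 14: evicted page 5

Answer: 5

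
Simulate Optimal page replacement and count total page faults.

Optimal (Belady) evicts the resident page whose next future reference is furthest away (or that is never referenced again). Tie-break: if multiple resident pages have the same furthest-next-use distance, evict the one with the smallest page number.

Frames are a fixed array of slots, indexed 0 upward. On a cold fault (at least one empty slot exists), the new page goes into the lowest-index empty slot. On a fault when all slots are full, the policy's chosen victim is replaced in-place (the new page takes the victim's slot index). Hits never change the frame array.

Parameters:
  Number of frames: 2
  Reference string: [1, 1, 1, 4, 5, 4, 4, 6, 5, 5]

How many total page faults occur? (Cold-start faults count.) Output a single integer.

Step 0: ref 1 → FAULT, frames=[1,-]
Step 1: ref 1 → HIT, frames=[1,-]
Step 2: ref 1 → HIT, frames=[1,-]
Step 3: ref 4 → FAULT, frames=[1,4]
Step 4: ref 5 → FAULT (evict 1), frames=[5,4]
Step 5: ref 4 → HIT, frames=[5,4]
Step 6: ref 4 → HIT, frames=[5,4]
Step 7: ref 6 → FAULT (evict 4), frames=[5,6]
Step 8: ref 5 → HIT, frames=[5,6]
Step 9: ref 5 → HIT, frames=[5,6]
Total faults: 4

Answer: 4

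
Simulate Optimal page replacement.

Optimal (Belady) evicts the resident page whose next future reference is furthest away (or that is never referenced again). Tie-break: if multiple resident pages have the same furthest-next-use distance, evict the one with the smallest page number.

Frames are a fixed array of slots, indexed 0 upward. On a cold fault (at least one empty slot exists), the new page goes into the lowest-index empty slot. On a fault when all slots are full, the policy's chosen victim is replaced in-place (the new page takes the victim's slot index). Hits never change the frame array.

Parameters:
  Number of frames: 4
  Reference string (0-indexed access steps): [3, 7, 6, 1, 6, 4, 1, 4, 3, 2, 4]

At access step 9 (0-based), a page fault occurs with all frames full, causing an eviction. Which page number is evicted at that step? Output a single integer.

Answer: 1

Derivation:
Step 0: ref 3 -> FAULT, frames=[3,-,-,-]
Step 1: ref 7 -> FAULT, frames=[3,7,-,-]
Step 2: ref 6 -> FAULT, frames=[3,7,6,-]
Step 3: ref 1 -> FAULT, frames=[3,7,6,1]
Step 4: ref 6 -> HIT, frames=[3,7,6,1]
Step 5: ref 4 -> FAULT, evict 6, frames=[3,7,4,1]
Step 6: ref 1 -> HIT, frames=[3,7,4,1]
Step 7: ref 4 -> HIT, frames=[3,7,4,1]
Step 8: ref 3 -> HIT, frames=[3,7,4,1]
Step 9: ref 2 -> FAULT, evict 1, frames=[3,7,4,2]
At step 9: evicted page 1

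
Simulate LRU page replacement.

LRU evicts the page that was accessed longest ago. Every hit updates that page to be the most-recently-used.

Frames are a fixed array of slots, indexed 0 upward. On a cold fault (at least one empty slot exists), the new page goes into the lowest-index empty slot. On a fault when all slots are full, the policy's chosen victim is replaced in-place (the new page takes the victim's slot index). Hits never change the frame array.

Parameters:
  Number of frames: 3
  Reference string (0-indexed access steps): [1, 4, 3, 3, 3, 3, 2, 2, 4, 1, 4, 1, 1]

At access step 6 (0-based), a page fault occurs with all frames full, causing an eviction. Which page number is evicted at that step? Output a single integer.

Step 0: ref 1 -> FAULT, frames=[1,-,-]
Step 1: ref 4 -> FAULT, frames=[1,4,-]
Step 2: ref 3 -> FAULT, frames=[1,4,3]
Step 3: ref 3 -> HIT, frames=[1,4,3]
Step 4: ref 3 -> HIT, frames=[1,4,3]
Step 5: ref 3 -> HIT, frames=[1,4,3]
Step 6: ref 2 -> FAULT, evict 1, frames=[2,4,3]
At step 6: evicted page 1

Answer: 1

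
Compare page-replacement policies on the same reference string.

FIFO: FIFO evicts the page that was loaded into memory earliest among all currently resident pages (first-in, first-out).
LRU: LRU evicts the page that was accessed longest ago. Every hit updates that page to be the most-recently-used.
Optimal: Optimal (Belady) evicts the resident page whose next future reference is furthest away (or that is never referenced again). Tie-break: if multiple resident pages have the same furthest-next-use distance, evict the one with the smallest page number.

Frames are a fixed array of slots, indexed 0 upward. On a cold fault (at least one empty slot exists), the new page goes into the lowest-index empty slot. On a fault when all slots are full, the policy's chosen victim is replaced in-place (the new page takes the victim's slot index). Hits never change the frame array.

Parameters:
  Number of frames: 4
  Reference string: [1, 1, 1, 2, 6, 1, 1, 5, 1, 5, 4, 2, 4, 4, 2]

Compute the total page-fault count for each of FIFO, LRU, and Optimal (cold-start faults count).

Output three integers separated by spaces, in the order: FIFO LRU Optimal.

Answer: 5 6 5

Derivation:
--- FIFO ---
  step 0: ref 1 -> FAULT, frames=[1,-,-,-] (faults so far: 1)
  step 1: ref 1 -> HIT, frames=[1,-,-,-] (faults so far: 1)
  step 2: ref 1 -> HIT, frames=[1,-,-,-] (faults so far: 1)
  step 3: ref 2 -> FAULT, frames=[1,2,-,-] (faults so far: 2)
  step 4: ref 6 -> FAULT, frames=[1,2,6,-] (faults so far: 3)
  step 5: ref 1 -> HIT, frames=[1,2,6,-] (faults so far: 3)
  step 6: ref 1 -> HIT, frames=[1,2,6,-] (faults so far: 3)
  step 7: ref 5 -> FAULT, frames=[1,2,6,5] (faults so far: 4)
  step 8: ref 1 -> HIT, frames=[1,2,6,5] (faults so far: 4)
  step 9: ref 5 -> HIT, frames=[1,2,6,5] (faults so far: 4)
  step 10: ref 4 -> FAULT, evict 1, frames=[4,2,6,5] (faults so far: 5)
  step 11: ref 2 -> HIT, frames=[4,2,6,5] (faults so far: 5)
  step 12: ref 4 -> HIT, frames=[4,2,6,5] (faults so far: 5)
  step 13: ref 4 -> HIT, frames=[4,2,6,5] (faults so far: 5)
  step 14: ref 2 -> HIT, frames=[4,2,6,5] (faults so far: 5)
  FIFO total faults: 5
--- LRU ---
  step 0: ref 1 -> FAULT, frames=[1,-,-,-] (faults so far: 1)
  step 1: ref 1 -> HIT, frames=[1,-,-,-] (faults so far: 1)
  step 2: ref 1 -> HIT, frames=[1,-,-,-] (faults so far: 1)
  step 3: ref 2 -> FAULT, frames=[1,2,-,-] (faults so far: 2)
  step 4: ref 6 -> FAULT, frames=[1,2,6,-] (faults so far: 3)
  step 5: ref 1 -> HIT, frames=[1,2,6,-] (faults so far: 3)
  step 6: ref 1 -> HIT, frames=[1,2,6,-] (faults so far: 3)
  step 7: ref 5 -> FAULT, frames=[1,2,6,5] (faults so far: 4)
  step 8: ref 1 -> HIT, frames=[1,2,6,5] (faults so far: 4)
  step 9: ref 5 -> HIT, frames=[1,2,6,5] (faults so far: 4)
  step 10: ref 4 -> FAULT, evict 2, frames=[1,4,6,5] (faults so far: 5)
  step 11: ref 2 -> FAULT, evict 6, frames=[1,4,2,5] (faults so far: 6)
  step 12: ref 4 -> HIT, frames=[1,4,2,5] (faults so far: 6)
  step 13: ref 4 -> HIT, frames=[1,4,2,5] (faults so far: 6)
  step 14: ref 2 -> HIT, frames=[1,4,2,5] (faults so far: 6)
  LRU total faults: 6
--- Optimal ---
  step 0: ref 1 -> FAULT, frames=[1,-,-,-] (faults so far: 1)
  step 1: ref 1 -> HIT, frames=[1,-,-,-] (faults so far: 1)
  step 2: ref 1 -> HIT, frames=[1,-,-,-] (faults so far: 1)
  step 3: ref 2 -> FAULT, frames=[1,2,-,-] (faults so far: 2)
  step 4: ref 6 -> FAULT, frames=[1,2,6,-] (faults so far: 3)
  step 5: ref 1 -> HIT, frames=[1,2,6,-] (faults so far: 3)
  step 6: ref 1 -> HIT, frames=[1,2,6,-] (faults so far: 3)
  step 7: ref 5 -> FAULT, frames=[1,2,6,5] (faults so far: 4)
  step 8: ref 1 -> HIT, frames=[1,2,6,5] (faults so far: 4)
  step 9: ref 5 -> HIT, frames=[1,2,6,5] (faults so far: 4)
  step 10: ref 4 -> FAULT, evict 1, frames=[4,2,6,5] (faults so far: 5)
  step 11: ref 2 -> HIT, frames=[4,2,6,5] (faults so far: 5)
  step 12: ref 4 -> HIT, frames=[4,2,6,5] (faults so far: 5)
  step 13: ref 4 -> HIT, frames=[4,2,6,5] (faults so far: 5)
  step 14: ref 2 -> HIT, frames=[4,2,6,5] (faults so far: 5)
  Optimal total faults: 5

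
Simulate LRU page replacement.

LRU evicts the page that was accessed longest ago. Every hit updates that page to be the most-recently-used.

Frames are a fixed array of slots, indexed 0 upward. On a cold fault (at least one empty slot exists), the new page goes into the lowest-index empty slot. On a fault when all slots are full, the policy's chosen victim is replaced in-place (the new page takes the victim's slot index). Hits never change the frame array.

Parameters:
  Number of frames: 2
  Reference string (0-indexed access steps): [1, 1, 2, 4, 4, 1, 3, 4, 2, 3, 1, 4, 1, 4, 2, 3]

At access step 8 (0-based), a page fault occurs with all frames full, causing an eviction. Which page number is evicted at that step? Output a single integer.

Answer: 3

Derivation:
Step 0: ref 1 -> FAULT, frames=[1,-]
Step 1: ref 1 -> HIT, frames=[1,-]
Step 2: ref 2 -> FAULT, frames=[1,2]
Step 3: ref 4 -> FAULT, evict 1, frames=[4,2]
Step 4: ref 4 -> HIT, frames=[4,2]
Step 5: ref 1 -> FAULT, evict 2, frames=[4,1]
Step 6: ref 3 -> FAULT, evict 4, frames=[3,1]
Step 7: ref 4 -> FAULT, evict 1, frames=[3,4]
Step 8: ref 2 -> FAULT, evict 3, frames=[2,4]
At step 8: evicted page 3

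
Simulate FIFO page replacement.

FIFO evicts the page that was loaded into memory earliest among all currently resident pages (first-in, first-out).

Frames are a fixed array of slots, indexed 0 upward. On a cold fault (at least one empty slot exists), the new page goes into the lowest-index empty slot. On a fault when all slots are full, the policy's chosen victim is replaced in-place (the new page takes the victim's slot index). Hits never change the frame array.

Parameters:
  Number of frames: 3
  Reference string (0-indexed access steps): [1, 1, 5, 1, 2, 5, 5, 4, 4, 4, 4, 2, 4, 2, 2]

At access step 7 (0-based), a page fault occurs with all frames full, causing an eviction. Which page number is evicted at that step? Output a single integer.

Step 0: ref 1 -> FAULT, frames=[1,-,-]
Step 1: ref 1 -> HIT, frames=[1,-,-]
Step 2: ref 5 -> FAULT, frames=[1,5,-]
Step 3: ref 1 -> HIT, frames=[1,5,-]
Step 4: ref 2 -> FAULT, frames=[1,5,2]
Step 5: ref 5 -> HIT, frames=[1,5,2]
Step 6: ref 5 -> HIT, frames=[1,5,2]
Step 7: ref 4 -> FAULT, evict 1, frames=[4,5,2]
At step 7: evicted page 1

Answer: 1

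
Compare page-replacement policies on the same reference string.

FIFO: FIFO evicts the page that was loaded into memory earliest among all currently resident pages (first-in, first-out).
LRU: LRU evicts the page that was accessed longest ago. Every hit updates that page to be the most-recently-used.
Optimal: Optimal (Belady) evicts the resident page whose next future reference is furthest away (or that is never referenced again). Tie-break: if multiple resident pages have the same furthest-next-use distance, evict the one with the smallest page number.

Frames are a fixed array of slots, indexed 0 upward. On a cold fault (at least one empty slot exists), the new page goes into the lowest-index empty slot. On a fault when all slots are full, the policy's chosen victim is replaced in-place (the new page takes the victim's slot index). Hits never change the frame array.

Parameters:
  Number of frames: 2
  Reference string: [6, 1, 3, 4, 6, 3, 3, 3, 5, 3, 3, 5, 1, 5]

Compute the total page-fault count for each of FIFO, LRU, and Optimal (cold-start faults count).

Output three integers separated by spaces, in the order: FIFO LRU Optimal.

Answer: 8 8 7

Derivation:
--- FIFO ---
  step 0: ref 6 -> FAULT, frames=[6,-] (faults so far: 1)
  step 1: ref 1 -> FAULT, frames=[6,1] (faults so far: 2)
  step 2: ref 3 -> FAULT, evict 6, frames=[3,1] (faults so far: 3)
  step 3: ref 4 -> FAULT, evict 1, frames=[3,4] (faults so far: 4)
  step 4: ref 6 -> FAULT, evict 3, frames=[6,4] (faults so far: 5)
  step 5: ref 3 -> FAULT, evict 4, frames=[6,3] (faults so far: 6)
  step 6: ref 3 -> HIT, frames=[6,3] (faults so far: 6)
  step 7: ref 3 -> HIT, frames=[6,3] (faults so far: 6)
  step 8: ref 5 -> FAULT, evict 6, frames=[5,3] (faults so far: 7)
  step 9: ref 3 -> HIT, frames=[5,3] (faults so far: 7)
  step 10: ref 3 -> HIT, frames=[5,3] (faults so far: 7)
  step 11: ref 5 -> HIT, frames=[5,3] (faults so far: 7)
  step 12: ref 1 -> FAULT, evict 3, frames=[5,1] (faults so far: 8)
  step 13: ref 5 -> HIT, frames=[5,1] (faults so far: 8)
  FIFO total faults: 8
--- LRU ---
  step 0: ref 6 -> FAULT, frames=[6,-] (faults so far: 1)
  step 1: ref 1 -> FAULT, frames=[6,1] (faults so far: 2)
  step 2: ref 3 -> FAULT, evict 6, frames=[3,1] (faults so far: 3)
  step 3: ref 4 -> FAULT, evict 1, frames=[3,4] (faults so far: 4)
  step 4: ref 6 -> FAULT, evict 3, frames=[6,4] (faults so far: 5)
  step 5: ref 3 -> FAULT, evict 4, frames=[6,3] (faults so far: 6)
  step 6: ref 3 -> HIT, frames=[6,3] (faults so far: 6)
  step 7: ref 3 -> HIT, frames=[6,3] (faults so far: 6)
  step 8: ref 5 -> FAULT, evict 6, frames=[5,3] (faults so far: 7)
  step 9: ref 3 -> HIT, frames=[5,3] (faults so far: 7)
  step 10: ref 3 -> HIT, frames=[5,3] (faults so far: 7)
  step 11: ref 5 -> HIT, frames=[5,3] (faults so far: 7)
  step 12: ref 1 -> FAULT, evict 3, frames=[5,1] (faults so far: 8)
  step 13: ref 5 -> HIT, frames=[5,1] (faults so far: 8)
  LRU total faults: 8
--- Optimal ---
  step 0: ref 6 -> FAULT, frames=[6,-] (faults so far: 1)
  step 1: ref 1 -> FAULT, frames=[6,1] (faults so far: 2)
  step 2: ref 3 -> FAULT, evict 1, frames=[6,3] (faults so far: 3)
  step 3: ref 4 -> FAULT, evict 3, frames=[6,4] (faults so far: 4)
  step 4: ref 6 -> HIT, frames=[6,4] (faults so far: 4)
  step 5: ref 3 -> FAULT, evict 4, frames=[6,3] (faults so far: 5)
  step 6: ref 3 -> HIT, frames=[6,3] (faults so far: 5)
  step 7: ref 3 -> HIT, frames=[6,3] (faults so far: 5)
  step 8: ref 5 -> FAULT, evict 6, frames=[5,3] (faults so far: 6)
  step 9: ref 3 -> HIT, frames=[5,3] (faults so far: 6)
  step 10: ref 3 -> HIT, frames=[5,3] (faults so far: 6)
  step 11: ref 5 -> HIT, frames=[5,3] (faults so far: 6)
  step 12: ref 1 -> FAULT, evict 3, frames=[5,1] (faults so far: 7)
  step 13: ref 5 -> HIT, frames=[5,1] (faults so far: 7)
  Optimal total faults: 7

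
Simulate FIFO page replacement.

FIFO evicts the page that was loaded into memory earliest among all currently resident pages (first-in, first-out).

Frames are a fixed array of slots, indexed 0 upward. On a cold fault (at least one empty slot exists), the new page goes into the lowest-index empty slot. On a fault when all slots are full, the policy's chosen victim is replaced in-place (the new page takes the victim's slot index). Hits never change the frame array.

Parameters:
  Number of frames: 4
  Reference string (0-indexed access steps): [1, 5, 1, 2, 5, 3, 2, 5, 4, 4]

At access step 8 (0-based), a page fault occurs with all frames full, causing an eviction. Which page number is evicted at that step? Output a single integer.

Answer: 1

Derivation:
Step 0: ref 1 -> FAULT, frames=[1,-,-,-]
Step 1: ref 5 -> FAULT, frames=[1,5,-,-]
Step 2: ref 1 -> HIT, frames=[1,5,-,-]
Step 3: ref 2 -> FAULT, frames=[1,5,2,-]
Step 4: ref 5 -> HIT, frames=[1,5,2,-]
Step 5: ref 3 -> FAULT, frames=[1,5,2,3]
Step 6: ref 2 -> HIT, frames=[1,5,2,3]
Step 7: ref 5 -> HIT, frames=[1,5,2,3]
Step 8: ref 4 -> FAULT, evict 1, frames=[4,5,2,3]
At step 8: evicted page 1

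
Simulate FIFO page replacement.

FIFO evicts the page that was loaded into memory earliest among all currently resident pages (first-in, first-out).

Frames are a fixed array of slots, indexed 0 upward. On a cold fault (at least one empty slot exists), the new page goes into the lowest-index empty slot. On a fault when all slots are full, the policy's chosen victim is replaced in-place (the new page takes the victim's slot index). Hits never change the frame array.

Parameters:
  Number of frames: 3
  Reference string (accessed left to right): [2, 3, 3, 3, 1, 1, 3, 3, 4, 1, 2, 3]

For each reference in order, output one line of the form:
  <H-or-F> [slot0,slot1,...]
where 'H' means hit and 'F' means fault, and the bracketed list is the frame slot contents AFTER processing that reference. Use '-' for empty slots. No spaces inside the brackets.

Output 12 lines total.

F [2,-,-]
F [2,3,-]
H [2,3,-]
H [2,3,-]
F [2,3,1]
H [2,3,1]
H [2,3,1]
H [2,3,1]
F [4,3,1]
H [4,3,1]
F [4,2,1]
F [4,2,3]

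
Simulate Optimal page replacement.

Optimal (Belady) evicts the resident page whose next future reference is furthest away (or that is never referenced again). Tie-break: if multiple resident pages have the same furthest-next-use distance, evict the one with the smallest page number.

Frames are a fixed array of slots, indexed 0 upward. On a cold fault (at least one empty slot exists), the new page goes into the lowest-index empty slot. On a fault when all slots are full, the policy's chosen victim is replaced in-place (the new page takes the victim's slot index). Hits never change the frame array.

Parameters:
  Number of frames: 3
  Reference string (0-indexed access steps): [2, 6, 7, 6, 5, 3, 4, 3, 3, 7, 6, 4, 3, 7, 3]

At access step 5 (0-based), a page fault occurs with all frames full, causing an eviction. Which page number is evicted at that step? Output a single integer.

Step 0: ref 2 -> FAULT, frames=[2,-,-]
Step 1: ref 6 -> FAULT, frames=[2,6,-]
Step 2: ref 7 -> FAULT, frames=[2,6,7]
Step 3: ref 6 -> HIT, frames=[2,6,7]
Step 4: ref 5 -> FAULT, evict 2, frames=[5,6,7]
Step 5: ref 3 -> FAULT, evict 5, frames=[3,6,7]
At step 5: evicted page 5

Answer: 5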